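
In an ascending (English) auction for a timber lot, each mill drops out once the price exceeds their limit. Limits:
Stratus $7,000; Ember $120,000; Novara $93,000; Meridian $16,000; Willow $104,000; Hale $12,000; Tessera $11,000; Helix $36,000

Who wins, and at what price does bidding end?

Ascending (English) auction: the price rises until one bidder remains; the winner pays the price at which the last rival dropped out.
Sorting limits: 120,000 (Ember) > 104,000 (Willow) > 93,000 (Novara) > 36,000 (Helix) > 16,000 (Meridian) > 12,000 (Hale) > …
Once the price passes $104,000, only Ember is left; the hammer falls at Willow's limit of $104,000.

Ember wins at $104,000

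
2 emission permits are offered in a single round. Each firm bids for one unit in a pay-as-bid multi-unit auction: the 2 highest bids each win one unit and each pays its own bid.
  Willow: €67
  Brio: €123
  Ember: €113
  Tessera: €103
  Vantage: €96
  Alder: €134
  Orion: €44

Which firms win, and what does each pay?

Sorting: 134 (Alder), 123 (Brio), 113 (Ember), 103 (Tessera), …
The 2 highest are Alder, Brio.
Each winner pays its own bid: Alder €134, Brio €123.

Alder €134, Brio €123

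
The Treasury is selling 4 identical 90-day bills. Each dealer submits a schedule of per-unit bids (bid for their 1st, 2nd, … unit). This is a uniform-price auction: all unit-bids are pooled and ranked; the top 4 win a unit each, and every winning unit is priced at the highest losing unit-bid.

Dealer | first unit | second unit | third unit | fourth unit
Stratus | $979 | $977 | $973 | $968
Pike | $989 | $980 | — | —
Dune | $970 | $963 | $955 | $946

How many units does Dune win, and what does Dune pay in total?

All unit-bids, highest first — top 4: 989 (Pike-1), 980 (Pike-2), 979 (Stratus-1), 977 (Stratus-2)
First bid not allocated: $973.
Dune wins 0 unit(s) at $973 each.

Dune: 0 units, pays $0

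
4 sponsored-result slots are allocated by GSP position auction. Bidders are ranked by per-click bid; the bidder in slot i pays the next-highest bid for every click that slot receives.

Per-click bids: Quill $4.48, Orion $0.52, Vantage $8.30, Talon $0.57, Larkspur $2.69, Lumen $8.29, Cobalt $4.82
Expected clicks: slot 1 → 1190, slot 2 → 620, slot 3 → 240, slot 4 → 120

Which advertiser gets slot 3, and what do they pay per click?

Per-click bids in order: $8.30 (Vantage) > $8.29 (Lumen) > $4.82 (Cobalt) > $4.48 (Quill) > $2.69 (Larkspur) > …
Slot 3 goes to the third-ranked bidder, Cobalt, who pays the next bid down: $4.48/click.

Cobalt; $4.48 per click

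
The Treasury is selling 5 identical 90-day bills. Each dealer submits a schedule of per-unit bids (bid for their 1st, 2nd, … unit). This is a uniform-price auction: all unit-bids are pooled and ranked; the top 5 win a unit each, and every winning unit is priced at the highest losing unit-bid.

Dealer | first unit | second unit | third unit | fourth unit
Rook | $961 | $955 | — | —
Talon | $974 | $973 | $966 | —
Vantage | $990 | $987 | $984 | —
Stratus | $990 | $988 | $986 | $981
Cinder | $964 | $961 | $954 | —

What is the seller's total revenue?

All unit-bids, highest first — top 5: 990 (Vantage-1), 990 (Stratus-1), 988 (Stratus-2), 987 (Vantage-2), 986 (Stratus-3)
The (k+1)-th unit-bid is $984.
Allocation: Stratus 3, Vantage 2. Every unit priced at $984.
Revenue = 5 × 984 = $4,920.

Total revenue: $4,920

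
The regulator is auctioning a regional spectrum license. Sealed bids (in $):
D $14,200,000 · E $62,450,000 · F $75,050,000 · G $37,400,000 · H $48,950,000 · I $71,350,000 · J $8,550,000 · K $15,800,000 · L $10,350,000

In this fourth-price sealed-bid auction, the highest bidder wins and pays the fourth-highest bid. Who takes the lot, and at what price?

F pays $48,950,000

Bids in order: 75,050,000 (F) > 71,350,000 (I) > 62,450,000 (E) > 48,950,000 (H) > 37,400,000 (G) > 15,800,000 (K) > …
F wins; payment is bid #4 in the ranking = $48,950,000.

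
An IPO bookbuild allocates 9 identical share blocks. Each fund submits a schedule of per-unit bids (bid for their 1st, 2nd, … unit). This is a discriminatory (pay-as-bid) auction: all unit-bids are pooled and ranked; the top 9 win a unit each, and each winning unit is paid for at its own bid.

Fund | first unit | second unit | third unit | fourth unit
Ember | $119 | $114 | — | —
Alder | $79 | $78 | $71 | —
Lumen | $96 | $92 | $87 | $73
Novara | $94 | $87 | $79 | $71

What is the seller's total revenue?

Pooled unit-bids ranked (top 9): 119 (Ember-1), 114 (Ember-2), 96 (Lumen-1), 94 (Novara-1), 92 (Lumen-2), 87 (Lumen-3), 87 (Novara-2), 79 (Alder-1), 79 (Novara-3)
Next rejected bid: $78 (not a price — pay-as-bid).
Each winning unit pays its own bid.
Revenue = 119 + 114 + 96 + 94 + 92 + 87 + 87 + 79 + 79 = $847.

Total revenue: $847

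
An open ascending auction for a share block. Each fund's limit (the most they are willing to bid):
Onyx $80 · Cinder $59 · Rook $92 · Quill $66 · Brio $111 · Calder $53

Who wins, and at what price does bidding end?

Brio wins at $92

Limits ranked: 111 (Brio) > 92 (Rook) > 80 (Onyx) > 66 (Quill) > 59 (Cinder) > 53 (Calder)
Rook is the last rival to drop out, at $92; Brio remains and wins at that price.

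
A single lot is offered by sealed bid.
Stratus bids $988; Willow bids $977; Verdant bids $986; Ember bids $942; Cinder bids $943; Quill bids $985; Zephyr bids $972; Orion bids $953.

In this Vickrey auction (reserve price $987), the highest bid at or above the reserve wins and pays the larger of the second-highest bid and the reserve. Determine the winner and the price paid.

Stratus pays $987

Bids ranked: 988 (Stratus) > 986 (Verdant) > 985 (Quill) > 977 (Willow) > 972 (Zephyr) > 953 (Orion) > …
Stratus has the top bid at or above the reserve ($988).
max(second-highest $986, reserve $987) = $987.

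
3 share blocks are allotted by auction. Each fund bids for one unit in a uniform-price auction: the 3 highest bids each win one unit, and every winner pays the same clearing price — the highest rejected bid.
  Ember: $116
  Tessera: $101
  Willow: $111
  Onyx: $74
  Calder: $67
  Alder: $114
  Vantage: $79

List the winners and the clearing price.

Ember, Alder, Willow; each pays $101

Sorting: 116 (Ember), 114 (Alder), 111 (Willow), 101 (Tessera), 79 (Vantage), …
Winners (3 units): Ember, Alder, Willow.
Highest unsuccessful bid: $101 → clearing price.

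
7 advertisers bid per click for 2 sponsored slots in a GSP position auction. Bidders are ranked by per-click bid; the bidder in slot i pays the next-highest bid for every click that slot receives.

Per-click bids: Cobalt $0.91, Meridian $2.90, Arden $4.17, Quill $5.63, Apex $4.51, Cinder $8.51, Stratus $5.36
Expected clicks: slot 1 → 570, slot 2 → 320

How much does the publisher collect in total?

Sorting advertisers: $8.51 (Cinder) > $5.63 (Quill) > $5.36 (Stratus) > …
Slot 1: Cinder pays $5.63 × 570 = $3209.10
Slot 2: Quill pays $5.36 × 320 = $1715.20
Total = $4924.30

Total revenue: $4924.30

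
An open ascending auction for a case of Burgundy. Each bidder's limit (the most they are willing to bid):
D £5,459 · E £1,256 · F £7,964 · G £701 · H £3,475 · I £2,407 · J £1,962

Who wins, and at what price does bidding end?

Limits ranked: 7,964 (F) > 5,459 (D) > 3,475 (H) > 2,407 (I) > 1,962 (J) > 1,256 (E) > …
Once the price passes £5,459, only F is left; the hammer falls at D's limit of £5,459.

F wins at £5,459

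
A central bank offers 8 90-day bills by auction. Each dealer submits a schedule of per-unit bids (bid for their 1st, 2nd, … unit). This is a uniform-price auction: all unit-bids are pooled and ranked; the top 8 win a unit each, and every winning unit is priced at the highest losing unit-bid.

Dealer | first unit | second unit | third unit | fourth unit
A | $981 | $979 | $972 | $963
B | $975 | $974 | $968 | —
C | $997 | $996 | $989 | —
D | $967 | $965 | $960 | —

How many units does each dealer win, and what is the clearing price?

A 3, B 2, C 3; clearing price $968

Merging the schedules and taking the best 8: 997 (C-1), 996 (C-2), 989 (C-3), 981 (A-1), 979 (A-2), 975 (B-1), 974 (B-2), 972 (A-3)
Highest rejected unit-bid = $968.
Allocation: A 3, B 2, C 3.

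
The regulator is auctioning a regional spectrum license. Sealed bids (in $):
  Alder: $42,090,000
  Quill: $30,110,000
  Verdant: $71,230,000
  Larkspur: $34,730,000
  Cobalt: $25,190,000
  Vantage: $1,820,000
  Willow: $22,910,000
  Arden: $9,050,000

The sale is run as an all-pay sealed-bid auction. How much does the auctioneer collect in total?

Total revenue: $237,130,000

Sorting bids: 71,230,000 (Verdant) > 42,090,000 (Alder) > 34,730,000 (Larkspur) > 30,110,000 (Quill) > 25,190,000 (Cobalt) > 22,910,000 (Willow) > …
Every bidder forfeits their bid regardless of winning.
Revenue = 42,090,000 + 30,110,000 + 71,230,000 + 34,730,000 + 25,190,000 + 1,820,000 + 22,910,000 + 9,050,000 = $237,130,000.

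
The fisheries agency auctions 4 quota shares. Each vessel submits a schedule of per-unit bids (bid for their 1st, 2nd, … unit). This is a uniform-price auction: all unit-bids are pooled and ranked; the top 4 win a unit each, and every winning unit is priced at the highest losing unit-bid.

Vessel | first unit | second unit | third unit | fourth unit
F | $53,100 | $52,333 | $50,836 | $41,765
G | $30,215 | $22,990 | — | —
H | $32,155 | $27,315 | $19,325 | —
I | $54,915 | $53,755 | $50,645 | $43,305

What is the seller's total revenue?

Pooled unit-bids ranked (top 4): 54,915 (I-1), 53,755 (I-2), 53,100 (F-1), 52,333 (F-2)
First bid not allocated: $50,836.
Allocation: F 2, I 2. Every unit priced at $50,836.
Revenue = 4 × 50,836 = $203,344.

Total revenue: $203,344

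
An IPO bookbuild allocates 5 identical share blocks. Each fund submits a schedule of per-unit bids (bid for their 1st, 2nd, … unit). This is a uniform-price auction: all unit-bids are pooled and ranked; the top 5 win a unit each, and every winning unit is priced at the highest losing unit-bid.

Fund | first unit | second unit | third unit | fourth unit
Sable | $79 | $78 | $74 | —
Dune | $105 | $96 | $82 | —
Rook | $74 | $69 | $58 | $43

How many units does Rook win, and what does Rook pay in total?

Rook: 0 units, pays $0

All unit-bids, highest first — top 5: 105 (Dune-1), 96 (Dune-2), 82 (Dune-3), 79 (Sable-1), 78 (Sable-2)
The (k+1)-th unit-bid is $74.
Rook wins 0 unit(s) at $74 each.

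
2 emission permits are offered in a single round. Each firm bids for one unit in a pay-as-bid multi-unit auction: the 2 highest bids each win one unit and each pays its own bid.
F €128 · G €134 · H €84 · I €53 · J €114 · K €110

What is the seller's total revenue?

Total revenue: €262

Ordering the bids: 134 (G), 128 (F), 114 (J), 110 (K), …
The 2 highest are G, F.
Total revenue = 134 + 128 = €262.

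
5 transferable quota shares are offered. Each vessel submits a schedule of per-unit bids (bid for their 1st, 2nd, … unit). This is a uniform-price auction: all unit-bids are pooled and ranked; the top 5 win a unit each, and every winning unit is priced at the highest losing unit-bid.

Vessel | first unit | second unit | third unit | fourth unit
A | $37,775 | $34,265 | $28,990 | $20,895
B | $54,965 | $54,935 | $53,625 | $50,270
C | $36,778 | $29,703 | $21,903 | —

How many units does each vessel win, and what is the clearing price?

A 1, B 4; clearing price $36,778

Pooled unit-bids ranked (top 5): 54,965 (B-1), 54,935 (B-2), 53,625 (B-3), 50,270 (B-4), 37,775 (A-1)
Highest rejected unit-bid = $36,778.
Allocation: A 1, B 4.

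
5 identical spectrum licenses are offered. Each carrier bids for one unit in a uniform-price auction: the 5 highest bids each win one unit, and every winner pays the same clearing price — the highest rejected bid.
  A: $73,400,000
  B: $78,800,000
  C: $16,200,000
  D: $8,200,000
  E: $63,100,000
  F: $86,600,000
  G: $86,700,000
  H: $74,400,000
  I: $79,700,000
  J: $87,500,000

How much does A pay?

A pays $0

Sorting: 87,500,000 (J), 86,700,000 (G), 86,600,000 (F), 79,700,000 (I), 78,800,000 (B), 74,400,000 (H), 73,400,000 (A), …
Top 5: J, G, F, I, B.
Clearing price = highest rejected bid = $74,400,000.
A does not win → pays $0.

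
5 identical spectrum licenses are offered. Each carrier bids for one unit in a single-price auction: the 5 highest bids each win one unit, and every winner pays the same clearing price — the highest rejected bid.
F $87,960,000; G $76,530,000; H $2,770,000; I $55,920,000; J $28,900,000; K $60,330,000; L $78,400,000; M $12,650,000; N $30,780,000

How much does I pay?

I pays $30,780,000

Sorting: 87,960,000 (F), 78,400,000 (L), 76,530,000 (G), 60,330,000 (K), 55,920,000 (I), 30,780,000 (N), 28,900,000 (J), …
The 5 highest are F, L, G, K, I.
Highest unsuccessful bid: $30,780,000 → clearing price.
I wins → pays $30,780,000.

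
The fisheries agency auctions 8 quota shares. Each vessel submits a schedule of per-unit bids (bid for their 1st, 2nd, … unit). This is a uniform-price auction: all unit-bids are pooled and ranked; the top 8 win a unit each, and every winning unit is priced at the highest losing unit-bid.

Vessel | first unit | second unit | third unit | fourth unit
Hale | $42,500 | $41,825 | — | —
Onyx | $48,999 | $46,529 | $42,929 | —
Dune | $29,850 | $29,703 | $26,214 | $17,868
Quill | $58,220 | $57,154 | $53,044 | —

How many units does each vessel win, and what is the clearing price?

Pooled unit-bids ranked (top 8): 58,220 (Quill-1), 57,154 (Quill-2), 53,044 (Quill-3), 48,999 (Onyx-1), 46,529 (Onyx-2), 42,929 (Onyx-3), 42,500 (Hale-1), 41,825 (Hale-2)
First bid not allocated: $29,850.
Allocation: Hale 2, Onyx 3, Quill 3.

Hale 2, Onyx 3, Quill 3; clearing price $29,850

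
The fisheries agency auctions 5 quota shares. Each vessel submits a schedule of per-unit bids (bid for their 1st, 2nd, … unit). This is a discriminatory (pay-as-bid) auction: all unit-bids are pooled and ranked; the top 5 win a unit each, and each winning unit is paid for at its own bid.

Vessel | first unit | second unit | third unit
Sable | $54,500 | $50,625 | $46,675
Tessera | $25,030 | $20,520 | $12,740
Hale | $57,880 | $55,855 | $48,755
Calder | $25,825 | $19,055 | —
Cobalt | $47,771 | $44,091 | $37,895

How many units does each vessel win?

All unit-bids, highest first — top 5: 57,880 (Hale-1), 55,855 (Hale-2), 54,500 (Sable-1), 50,625 (Sable-2), 48,755 (Hale-3)
Next rejected bid: $47,771 (not a price — pay-as-bid).
Allocation: Hale 3, Sable 2.

Hale 3, Sable 2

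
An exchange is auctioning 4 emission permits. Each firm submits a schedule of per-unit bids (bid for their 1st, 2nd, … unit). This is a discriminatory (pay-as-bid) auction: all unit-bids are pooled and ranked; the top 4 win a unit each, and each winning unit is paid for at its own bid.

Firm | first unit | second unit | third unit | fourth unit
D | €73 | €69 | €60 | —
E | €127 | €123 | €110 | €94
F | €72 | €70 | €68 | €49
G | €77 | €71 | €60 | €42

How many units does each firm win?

Pooled unit-bids ranked (top 4): 127 (E-1), 123 (E-2), 110 (E-3), 94 (E-4)
Next rejected bid: €77 (not a price — pay-as-bid).
Allocation: E 4.

E 4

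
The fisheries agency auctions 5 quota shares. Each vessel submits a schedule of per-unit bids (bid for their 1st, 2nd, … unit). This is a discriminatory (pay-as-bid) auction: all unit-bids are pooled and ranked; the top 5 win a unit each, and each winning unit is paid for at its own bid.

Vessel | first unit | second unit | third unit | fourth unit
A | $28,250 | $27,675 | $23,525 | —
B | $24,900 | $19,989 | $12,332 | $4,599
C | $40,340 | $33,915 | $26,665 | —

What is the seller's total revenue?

Pooled unit-bids ranked (top 5): 40,340 (C-1), 33,915 (C-2), 28,250 (A-1), 27,675 (A-2), 26,665 (C-3)
Next rejected bid: $24,900 (not a price — pay-as-bid).
Each winning unit pays its own bid.
Revenue = 40,340 + 33,915 + 28,250 + 27,675 + 26,665 = $156,845.

Total revenue: $156,845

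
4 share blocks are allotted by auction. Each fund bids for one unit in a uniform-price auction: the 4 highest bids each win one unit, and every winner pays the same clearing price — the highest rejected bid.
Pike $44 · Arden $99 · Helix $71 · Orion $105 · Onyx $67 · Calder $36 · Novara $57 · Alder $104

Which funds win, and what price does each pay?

Orion, Alder, Arden, Helix; each pays $67

Sorting: 105 (Orion), 104 (Alder), 99 (Arden), 71 (Helix), 67 (Onyx), 57 (Novara), …
Top 4: Orion, Alder, Arden, Helix.
First losing bid is Onyx's $67, which sets the uniform price.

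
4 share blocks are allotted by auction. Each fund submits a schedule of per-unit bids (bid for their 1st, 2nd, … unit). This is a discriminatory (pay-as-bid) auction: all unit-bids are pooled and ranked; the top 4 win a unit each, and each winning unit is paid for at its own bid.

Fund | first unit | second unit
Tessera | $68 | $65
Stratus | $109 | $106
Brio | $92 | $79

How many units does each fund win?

Brio 2, Stratus 2

Merging the schedules and taking the best 4: 109 (Stratus-1), 106 (Stratus-2), 92 (Brio-1), 79 (Brio-2)
Next rejected bid: $68 (not a price — pay-as-bid).
Allocation: Brio 2, Stratus 2.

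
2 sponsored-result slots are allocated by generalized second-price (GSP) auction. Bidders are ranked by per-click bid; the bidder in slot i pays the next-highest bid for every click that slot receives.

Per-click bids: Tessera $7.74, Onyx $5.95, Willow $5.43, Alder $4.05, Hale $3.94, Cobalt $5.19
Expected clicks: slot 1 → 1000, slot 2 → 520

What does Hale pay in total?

Hale pays $0.00

Per-click bids in order: $7.74 (Tessera) > $5.95 (Onyx) > $5.43 (Willow) > …
Hale ranks below slot 2 → no slot, pays nothing.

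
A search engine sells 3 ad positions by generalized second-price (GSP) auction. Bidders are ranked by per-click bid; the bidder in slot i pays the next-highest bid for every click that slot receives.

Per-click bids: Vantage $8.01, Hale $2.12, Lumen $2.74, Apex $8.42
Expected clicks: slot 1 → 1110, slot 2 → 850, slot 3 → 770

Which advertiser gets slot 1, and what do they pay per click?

Apex; $8.01 per click

Per-click bids in order: $8.42 (Apex) > $8.01 (Vantage) > $2.74 (Lumen) > $2.12 (Hale)
Slot 1 goes to the first-ranked bidder, Apex, who pays the next bid down: $8.01/click.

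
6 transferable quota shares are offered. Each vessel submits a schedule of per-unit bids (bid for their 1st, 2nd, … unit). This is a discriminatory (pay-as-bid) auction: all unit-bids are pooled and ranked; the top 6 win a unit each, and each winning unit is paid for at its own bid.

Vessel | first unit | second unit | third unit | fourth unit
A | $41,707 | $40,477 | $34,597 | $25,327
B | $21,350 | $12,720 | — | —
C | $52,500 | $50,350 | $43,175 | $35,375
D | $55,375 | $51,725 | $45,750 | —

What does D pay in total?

D pays $152,850

Pooled unit-bids ranked (top 6): 55,375 (D-1), 52,500 (C-1), 51,725 (D-2), 50,350 (C-2), 45,750 (D-3), 43,175 (C-3)
Next rejected bid: $41,707 (not a price — pay-as-bid).
D's winning unit-bids: 55,375 + 51,725 + 45,750 = $152,850.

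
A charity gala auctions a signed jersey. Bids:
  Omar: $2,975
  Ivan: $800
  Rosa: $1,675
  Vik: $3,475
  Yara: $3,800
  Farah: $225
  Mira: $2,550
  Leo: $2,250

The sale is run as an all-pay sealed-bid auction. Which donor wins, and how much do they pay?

Yara pays $3,800

Sorting bids: 3,800 (Yara) > 3,475 (Vik) > 2,975 (Omar) > 2,550 (Mira) > 2,250 (Leo) > 1,675 (Rosa) > …
Yara is highest and takes the item; every bidder forfeits their bid.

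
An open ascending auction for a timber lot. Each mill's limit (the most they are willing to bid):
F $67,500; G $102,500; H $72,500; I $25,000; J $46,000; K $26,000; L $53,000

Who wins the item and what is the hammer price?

Limits ranked: 102,500 (G) > 72,500 (H) > 67,500 (F) > 53,000 (L) > 46,000 (J) > 26,000 (K) > …
H is the last rival to drop out, at $72,500; G remains and wins at that price.

G wins at $72,500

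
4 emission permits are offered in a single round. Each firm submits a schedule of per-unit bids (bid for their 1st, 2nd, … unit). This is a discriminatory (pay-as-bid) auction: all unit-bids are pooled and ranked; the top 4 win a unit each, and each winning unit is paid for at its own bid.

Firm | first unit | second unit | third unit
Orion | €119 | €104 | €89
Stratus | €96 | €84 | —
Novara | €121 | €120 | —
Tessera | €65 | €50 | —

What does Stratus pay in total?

Pooled unit-bids ranked (top 4): 121 (Novara-1), 120 (Novara-2), 119 (Orion-1), 104 (Orion-2)
Next rejected bid: €96 (not a price — pay-as-bid).
Stratus wins no units.

Stratus pays €0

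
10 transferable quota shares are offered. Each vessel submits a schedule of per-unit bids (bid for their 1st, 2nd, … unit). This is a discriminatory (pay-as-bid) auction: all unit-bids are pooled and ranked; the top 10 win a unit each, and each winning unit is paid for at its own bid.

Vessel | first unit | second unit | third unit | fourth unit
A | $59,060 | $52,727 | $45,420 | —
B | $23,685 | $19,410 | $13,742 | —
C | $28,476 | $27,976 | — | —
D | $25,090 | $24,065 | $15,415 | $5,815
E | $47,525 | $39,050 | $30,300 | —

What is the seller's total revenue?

Total revenue: $379,689

Merging the schedules and taking the best 10: 59,060 (A-1), 52,727 (A-2), 47,525 (E-1), 45,420 (A-3), 39,050 (E-2), 30,300 (E-3), 28,476 (C-1), 27,976 (C-2), 25,090 (D-1), 24,065 (D-2)
Next rejected bid: $23,685 (not a price — pay-as-bid).
Each winning unit pays its own bid.
Revenue = 59,060 + 52,727 + 47,525 + 45,420 + 39,050 + 30,300 + 28,476 + 27,976 + 25,090 + 24,065 = $379,689.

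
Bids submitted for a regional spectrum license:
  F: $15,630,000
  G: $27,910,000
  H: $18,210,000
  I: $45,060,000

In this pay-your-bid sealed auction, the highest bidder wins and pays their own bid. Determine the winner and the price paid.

I pays $45,060,000

Bids ranked: 45,060,000 (I) > 27,910,000 (G) > 18,210,000 (H) > 15,630,000 (F)
First-price: I pays what they bid, $45,060,000.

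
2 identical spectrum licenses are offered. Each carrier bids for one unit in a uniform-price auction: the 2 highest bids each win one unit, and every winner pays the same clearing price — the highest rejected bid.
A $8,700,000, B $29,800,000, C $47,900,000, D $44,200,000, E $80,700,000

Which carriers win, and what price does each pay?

E, C; each pays $44,200,000

Sorting: 80,700,000 (E), 47,900,000 (C), 44,200,000 (D), 29,800,000 (B), …
The 2 highest are E, C.
Highest unsuccessful bid: $44,200,000 → clearing price.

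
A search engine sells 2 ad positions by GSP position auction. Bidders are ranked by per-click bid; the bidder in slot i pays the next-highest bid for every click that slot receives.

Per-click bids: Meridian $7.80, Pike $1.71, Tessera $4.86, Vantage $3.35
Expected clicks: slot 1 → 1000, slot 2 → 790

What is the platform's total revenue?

Per-click bids in order: $7.80 (Meridian) > $4.86 (Tessera) > $3.35 (Vantage) > …
Slot 1: Meridian pays $4.86 × 1000 = $4860.00
Slot 2: Tessera pays $3.35 × 790 = $2646.50
Total = $7506.50

Total revenue: $7506.50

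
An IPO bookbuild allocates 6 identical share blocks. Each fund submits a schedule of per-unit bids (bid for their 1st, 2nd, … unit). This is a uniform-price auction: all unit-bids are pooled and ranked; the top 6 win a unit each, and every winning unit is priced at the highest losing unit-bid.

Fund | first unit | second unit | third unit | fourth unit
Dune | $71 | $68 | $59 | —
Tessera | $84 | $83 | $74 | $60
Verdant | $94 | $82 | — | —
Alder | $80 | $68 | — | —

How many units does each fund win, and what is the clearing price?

Alder 1, Tessera 3, Verdant 2; clearing price $71

Pooled unit-bids ranked (top 6): 94 (Verdant-1), 84 (Tessera-1), 83 (Tessera-2), 82 (Verdant-2), 80 (Alder-1), 74 (Tessera-3)
Highest rejected unit-bid = $71.
Allocation: Alder 1, Tessera 3, Verdant 2.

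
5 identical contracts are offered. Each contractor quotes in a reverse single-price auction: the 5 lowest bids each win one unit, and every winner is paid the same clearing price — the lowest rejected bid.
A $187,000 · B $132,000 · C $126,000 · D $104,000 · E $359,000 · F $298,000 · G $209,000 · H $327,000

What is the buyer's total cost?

Sorting: 104,000 (D), 126,000 (C), 132,000 (B), 187,000 (A), 209,000 (G), 298,000 (F), 327,000 (H), …
The 5 lowest are D, C, B, A, G.
First losing bid is F's $298,000, which sets the uniform price.
Total cost = 5 × $298,000 = $1,490,000.

Total cost: $1,490,000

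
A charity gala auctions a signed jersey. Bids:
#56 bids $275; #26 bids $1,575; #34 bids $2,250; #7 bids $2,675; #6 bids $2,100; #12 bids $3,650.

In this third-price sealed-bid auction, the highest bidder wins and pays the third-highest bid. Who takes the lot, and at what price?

#12 pays $2,250

Rule: the highest bidder wins and pays the third-highest bid.
Bids ranked: 3,650 (#12) > 2,675 (#7) > 2,250 (#34) > 2,100 (#6) > 1,575 (#26) > 275 (#56)
#12 is highest; pays the third-highest bid, $2,250.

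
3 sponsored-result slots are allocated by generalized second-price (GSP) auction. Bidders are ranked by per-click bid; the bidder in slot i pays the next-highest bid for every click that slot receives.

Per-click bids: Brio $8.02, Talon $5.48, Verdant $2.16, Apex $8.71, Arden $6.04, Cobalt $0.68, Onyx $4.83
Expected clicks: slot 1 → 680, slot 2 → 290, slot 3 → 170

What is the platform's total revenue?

Sorting advertisers: $8.71 (Apex) > $8.02 (Brio) > $6.04 (Arden) > $5.48 (Talon) > …
Slot 1: Apex pays $8.02 × 680 = $5453.60
Slot 2: Brio pays $6.04 × 290 = $1751.60
Slot 3: Arden pays $5.48 × 170 = $931.60
Total = $8136.80

Total revenue: $8136.80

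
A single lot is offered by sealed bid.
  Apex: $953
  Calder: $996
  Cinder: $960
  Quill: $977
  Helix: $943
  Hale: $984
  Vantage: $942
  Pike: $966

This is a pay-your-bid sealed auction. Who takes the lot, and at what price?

Sorting bids: 996 (Calder) > 984 (Hale) > 977 (Quill) > 966 (Pike) > 960 (Cinder) > 953 (Apex) > …
First-price: Calder pays what they bid, $996.

Calder pays $996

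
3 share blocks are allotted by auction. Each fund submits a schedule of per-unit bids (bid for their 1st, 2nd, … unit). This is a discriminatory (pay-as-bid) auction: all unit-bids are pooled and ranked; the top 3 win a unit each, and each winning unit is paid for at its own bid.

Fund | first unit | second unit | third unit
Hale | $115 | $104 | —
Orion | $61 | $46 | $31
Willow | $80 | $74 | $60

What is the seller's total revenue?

Total revenue: $299

Merging the schedules and taking the best 3: 115 (Hale-1), 104 (Hale-2), 80 (Willow-1)
Next rejected bid: $74 (not a price — pay-as-bid).
Each winning unit pays its own bid.
Revenue = 115 + 104 + 80 = $299.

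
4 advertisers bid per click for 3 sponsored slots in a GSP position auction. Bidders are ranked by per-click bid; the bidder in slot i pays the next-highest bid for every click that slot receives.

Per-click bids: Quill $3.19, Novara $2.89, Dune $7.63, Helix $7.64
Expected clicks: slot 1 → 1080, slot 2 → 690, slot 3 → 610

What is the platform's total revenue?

Total revenue: $12204.40

Per-click bids in order: $7.64 (Helix) > $7.63 (Dune) > $3.19 (Quill) > $2.89 (Novara)
Slot 1: Helix pays $7.63 × 1080 = $8240.40
Slot 2: Dune pays $3.19 × 690 = $2201.10
Slot 3: Quill pays $2.89 × 610 = $1762.90
Total = $12204.40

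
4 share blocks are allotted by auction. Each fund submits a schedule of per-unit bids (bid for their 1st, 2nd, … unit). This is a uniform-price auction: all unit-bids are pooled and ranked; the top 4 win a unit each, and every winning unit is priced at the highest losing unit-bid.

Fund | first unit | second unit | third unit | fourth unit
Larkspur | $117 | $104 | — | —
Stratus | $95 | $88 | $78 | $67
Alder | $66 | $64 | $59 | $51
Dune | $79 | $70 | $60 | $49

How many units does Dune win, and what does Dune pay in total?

Dune: 0 units, pays $0

Pooled unit-bids ranked (top 4): 117 (Larkspur-1), 104 (Larkspur-2), 95 (Stratus-1), 88 (Stratus-2)
Highest rejected unit-bid = $79.
Dune wins 0 unit(s) at $79 each.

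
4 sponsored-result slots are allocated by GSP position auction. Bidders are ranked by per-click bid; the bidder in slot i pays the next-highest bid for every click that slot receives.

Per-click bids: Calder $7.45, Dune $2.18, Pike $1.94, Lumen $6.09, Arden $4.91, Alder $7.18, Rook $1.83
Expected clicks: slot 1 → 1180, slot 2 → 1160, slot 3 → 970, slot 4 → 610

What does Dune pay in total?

Sorting advertisers: $7.45 (Calder) > $7.18 (Alder) > $6.09 (Lumen) > $4.91 (Arden) > $2.18 (Dune) > …
Dune ranks below slot 4 → no slot, pays nothing.

Dune pays $0.00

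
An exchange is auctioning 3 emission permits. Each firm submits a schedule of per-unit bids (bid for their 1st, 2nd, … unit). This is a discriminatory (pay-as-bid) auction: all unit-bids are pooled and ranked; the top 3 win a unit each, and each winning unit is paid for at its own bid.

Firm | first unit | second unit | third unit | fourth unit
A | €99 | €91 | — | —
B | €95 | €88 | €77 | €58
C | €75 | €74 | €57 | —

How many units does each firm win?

All unit-bids, highest first — top 3: 99 (A-1), 95 (B-1), 91 (A-2)
Next rejected bid: €88 (not a price — pay-as-bid).
Allocation: A 2, B 1.

A 2, B 1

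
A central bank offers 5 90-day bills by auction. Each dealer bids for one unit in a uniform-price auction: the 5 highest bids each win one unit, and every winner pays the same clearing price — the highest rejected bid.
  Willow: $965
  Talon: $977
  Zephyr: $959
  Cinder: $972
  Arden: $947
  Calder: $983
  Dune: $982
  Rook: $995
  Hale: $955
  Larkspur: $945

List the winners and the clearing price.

Rook, Calder, Dune, Talon, Cinder; each pays $965

Ordering the bids: 995 (Rook), 983 (Calder), 982 (Dune), 977 (Talon), 972 (Cinder), 965 (Willow), 959 (Zephyr), …
Top 5: Rook, Calder, Dune, Talon, Cinder.
Clearing price = highest rejected bid = $965.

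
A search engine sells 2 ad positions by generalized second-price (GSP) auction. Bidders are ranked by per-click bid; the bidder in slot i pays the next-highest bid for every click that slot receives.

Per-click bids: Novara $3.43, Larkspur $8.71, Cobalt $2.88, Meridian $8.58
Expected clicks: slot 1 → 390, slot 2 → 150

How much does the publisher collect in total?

Per-click bids in order: $8.71 (Larkspur) > $8.58 (Meridian) > $3.43 (Novara) > …
Slot 1: Larkspur pays $8.58 × 390 = $3346.20
Slot 2: Meridian pays $3.43 × 150 = $514.50
Total = $3860.70

Total revenue: $3860.70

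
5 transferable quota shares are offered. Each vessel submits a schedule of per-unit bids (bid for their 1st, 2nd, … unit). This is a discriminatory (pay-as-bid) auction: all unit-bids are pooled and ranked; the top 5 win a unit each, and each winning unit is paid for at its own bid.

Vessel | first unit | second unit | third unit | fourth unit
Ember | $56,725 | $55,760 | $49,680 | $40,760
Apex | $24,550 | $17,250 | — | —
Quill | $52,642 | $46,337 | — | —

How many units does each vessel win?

All unit-bids, highest first — top 5: 56,725 (Ember-1), 55,760 (Ember-2), 52,642 (Quill-1), 49,680 (Ember-3), 46,337 (Quill-2)
Next rejected bid: $40,760 (not a price — pay-as-bid).
Allocation: Ember 3, Quill 2.

Ember 3, Quill 2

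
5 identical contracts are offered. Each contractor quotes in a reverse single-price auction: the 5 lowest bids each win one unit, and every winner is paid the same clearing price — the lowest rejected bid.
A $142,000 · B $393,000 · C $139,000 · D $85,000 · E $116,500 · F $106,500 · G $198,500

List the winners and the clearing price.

D, F, E, C, A; each is paid $198,500

Bids ranked low→high: 85,000 (D), 106,500 (F), 116,500 (E), 139,000 (C), 142,000 (A), 198,500 (G), 393,000 (B)
Winners (5 units): D, F, E, C, A.
Clearing price = lowest rejected bid = $198,500.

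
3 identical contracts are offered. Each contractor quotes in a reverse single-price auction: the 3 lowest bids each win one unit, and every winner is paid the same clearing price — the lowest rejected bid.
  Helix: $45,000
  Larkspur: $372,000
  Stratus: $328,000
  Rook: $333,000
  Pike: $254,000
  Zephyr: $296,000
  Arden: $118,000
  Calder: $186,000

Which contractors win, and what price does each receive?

Ordering the bids: 45,000 (Helix), 118,000 (Arden), 186,000 (Calder), 254,000 (Pike), 296,000 (Zephyr), …
Winners (3 units): Helix, Arden, Calder.
Clearing price = lowest rejected bid = $254,000.

Helix, Arden, Calder; each is paid $254,000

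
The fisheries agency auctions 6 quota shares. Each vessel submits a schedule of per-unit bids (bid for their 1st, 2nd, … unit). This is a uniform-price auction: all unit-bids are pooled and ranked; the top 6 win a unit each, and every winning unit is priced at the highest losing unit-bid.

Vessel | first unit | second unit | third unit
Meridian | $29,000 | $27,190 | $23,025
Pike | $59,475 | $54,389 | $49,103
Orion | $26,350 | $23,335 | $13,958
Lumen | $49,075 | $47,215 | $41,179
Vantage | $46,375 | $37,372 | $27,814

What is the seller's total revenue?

All unit-bids, highest first — top 6: 59,475 (Pike-1), 54,389 (Pike-2), 49,103 (Pike-3), 49,075 (Lumen-1), 47,215 (Lumen-2), 46,375 (Vantage-1)
First bid not allocated: $41,179.
Allocation: Lumen 2, Pike 3, Vantage 1. Every unit priced at $41,179.
Revenue = 6 × 41,179 = $247,074.

Total revenue: $247,074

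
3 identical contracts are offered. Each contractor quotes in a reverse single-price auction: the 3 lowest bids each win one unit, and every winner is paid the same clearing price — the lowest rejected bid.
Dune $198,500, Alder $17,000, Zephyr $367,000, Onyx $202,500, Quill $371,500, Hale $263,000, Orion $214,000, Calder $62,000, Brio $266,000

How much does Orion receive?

Sorting: 17,000 (Alder), 62,000 (Calder), 198,500 (Dune), 202,500 (Onyx), 214,000 (Orion), …
Winners (3 units): Alder, Calder, Dune.
First losing bid is Onyx's $202,500, which sets the uniform price.
Orion does not win → is paid $0.

Orion is paid $0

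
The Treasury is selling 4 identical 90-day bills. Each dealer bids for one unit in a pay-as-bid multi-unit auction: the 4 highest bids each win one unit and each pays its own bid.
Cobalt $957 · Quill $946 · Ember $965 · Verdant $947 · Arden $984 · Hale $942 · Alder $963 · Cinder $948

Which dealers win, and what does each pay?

Sorting: 984 (Arden), 965 (Ember), 963 (Alder), 957 (Cobalt), 948 (Cinder), 947 (Verdant), …
Top 4: Arden, Ember, Alder, Cobalt.
Each winner pays its own bid: Arden $984, Ember $965, Alder $963, Cobalt $957.

Arden $984, Ember $965, Alder $963, Cobalt $957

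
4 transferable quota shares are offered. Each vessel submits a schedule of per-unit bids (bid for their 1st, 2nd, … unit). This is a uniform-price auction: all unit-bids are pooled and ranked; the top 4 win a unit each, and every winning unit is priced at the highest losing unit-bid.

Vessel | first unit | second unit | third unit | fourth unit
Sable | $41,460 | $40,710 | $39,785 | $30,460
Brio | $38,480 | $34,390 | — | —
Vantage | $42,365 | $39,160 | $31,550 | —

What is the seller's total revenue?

Merging the schedules and taking the best 4: 42,365 (Vantage-1), 41,460 (Sable-1), 40,710 (Sable-2), 39,785 (Sable-3)
The (k+1)-th unit-bid is $39,160.
Allocation: Sable 3, Vantage 1. Every unit priced at $39,160.
Revenue = 4 × 39,160 = $156,640.

Total revenue: $156,640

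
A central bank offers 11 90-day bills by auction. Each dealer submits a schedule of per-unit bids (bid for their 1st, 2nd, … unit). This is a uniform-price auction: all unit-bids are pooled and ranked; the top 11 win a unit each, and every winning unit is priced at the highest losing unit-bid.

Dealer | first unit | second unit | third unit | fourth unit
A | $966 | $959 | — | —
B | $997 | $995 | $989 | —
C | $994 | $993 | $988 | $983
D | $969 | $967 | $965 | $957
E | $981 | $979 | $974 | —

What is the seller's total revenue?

Pooled unit-bids ranked (top 11): 997 (B-1), 995 (B-2), 994 (C-1), 993 (C-2), 989 (B-3), 988 (C-3), 983 (C-4), 981 (E-1), 979 (E-2), 974 (E-3), 969 (D-1)
The (k+1)-th unit-bid is $967.
Allocation: B 3, C 4, D 1, E 3. Every unit priced at $967.
Revenue = 11 × 967 = $10,637.

Total revenue: $10,637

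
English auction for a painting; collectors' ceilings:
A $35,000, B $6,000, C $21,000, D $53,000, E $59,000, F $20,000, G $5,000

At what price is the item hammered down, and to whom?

E wins at $53,000

Open ascending-bid auction: the price rises until one bidder remains; the winner pays the price at which the last rival dropped out.
Limits in order: 59,000 (E) > 53,000 (D) > 35,000 (A) > 21,000 (C) > 20,000 (F) > 6,000 (B) > …
Bidding ends when D exits at $53,000; E takes it.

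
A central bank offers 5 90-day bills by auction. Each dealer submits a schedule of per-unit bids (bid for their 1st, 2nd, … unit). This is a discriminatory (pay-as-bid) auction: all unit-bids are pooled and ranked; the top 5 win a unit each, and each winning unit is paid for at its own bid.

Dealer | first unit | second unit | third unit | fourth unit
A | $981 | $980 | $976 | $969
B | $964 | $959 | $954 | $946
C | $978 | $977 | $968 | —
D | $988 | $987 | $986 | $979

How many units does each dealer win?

Merging the schedules and taking the best 5: 988 (D-1), 987 (D-2), 986 (D-3), 981 (A-1), 980 (A-2)
Next rejected bid: $979 (not a price — pay-as-bid).
Allocation: A 2, D 3.

A 2, D 3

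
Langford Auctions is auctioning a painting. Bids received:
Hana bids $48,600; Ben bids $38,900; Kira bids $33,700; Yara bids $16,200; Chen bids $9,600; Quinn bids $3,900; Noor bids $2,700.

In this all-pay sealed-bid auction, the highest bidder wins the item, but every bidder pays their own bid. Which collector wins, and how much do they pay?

Hana pays $48,600

All-pay sealed-bid auction: the highest bidder wins the item, but every bidder pays their own bid.
Bids ranked: 48,600 (Hana) > 38,900 (Ben) > 33,700 (Kira) > 16,200 (Yara) > 9,600 (Chen) > 3,900 (Quinn) > …
Hana is highest and takes the item; every bidder forfeits their bid.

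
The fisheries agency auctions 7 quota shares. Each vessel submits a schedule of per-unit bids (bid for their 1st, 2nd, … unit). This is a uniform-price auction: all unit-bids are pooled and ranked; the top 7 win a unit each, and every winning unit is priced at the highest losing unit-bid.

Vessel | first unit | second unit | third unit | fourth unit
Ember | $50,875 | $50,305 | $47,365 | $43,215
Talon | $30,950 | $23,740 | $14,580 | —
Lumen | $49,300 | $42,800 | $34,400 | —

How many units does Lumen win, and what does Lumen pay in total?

Lumen: 3 units, pays $92,850

All unit-bids, highest first — top 7: 50,875 (Ember-1), 50,305 (Ember-2), 49,300 (Lumen-1), 47,365 (Ember-3), 43,215 (Ember-4), 42,800 (Lumen-2), 34,400 (Lumen-3)
Highest rejected unit-bid = $30,950.
Lumen wins 3 unit(s) at $30,950 each.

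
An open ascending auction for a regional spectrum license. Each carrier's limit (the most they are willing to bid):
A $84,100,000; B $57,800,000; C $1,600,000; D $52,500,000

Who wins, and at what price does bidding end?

A wins at $57,800,000

Limits in order: 84,100,000 (A) > 57,800,000 (B) > 52,500,000 (D) > 1,600,000 (C)
Bidding ends when B exits at $57,800,000; A takes it.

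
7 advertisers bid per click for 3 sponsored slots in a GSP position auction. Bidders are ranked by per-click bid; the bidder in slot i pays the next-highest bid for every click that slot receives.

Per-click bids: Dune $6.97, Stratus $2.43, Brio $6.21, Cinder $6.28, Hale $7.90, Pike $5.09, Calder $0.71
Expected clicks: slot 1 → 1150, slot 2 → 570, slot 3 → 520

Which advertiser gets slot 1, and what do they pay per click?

Sorting advertisers: $7.90 (Hale) > $6.97 (Dune) > $6.28 (Cinder) > $6.21 (Brio) > …
Slot 1 goes to the first-ranked bidder, Hale, who pays the next bid down: $6.97/click.

Hale; $6.97 per click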